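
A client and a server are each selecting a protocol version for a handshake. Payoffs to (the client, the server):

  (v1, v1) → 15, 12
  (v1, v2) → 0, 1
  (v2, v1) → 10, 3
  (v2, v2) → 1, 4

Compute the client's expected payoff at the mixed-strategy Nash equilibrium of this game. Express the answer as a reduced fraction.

The server mixes with probability q on v1, chosen so the client is indifferent: 15q + 0(1−q) = 10q + 1(1−q) gives q = 1/6.
The client's expected payoff (from either row, since indifferent) is 15·1/6 + 0·5/6 = 5/2.

5/2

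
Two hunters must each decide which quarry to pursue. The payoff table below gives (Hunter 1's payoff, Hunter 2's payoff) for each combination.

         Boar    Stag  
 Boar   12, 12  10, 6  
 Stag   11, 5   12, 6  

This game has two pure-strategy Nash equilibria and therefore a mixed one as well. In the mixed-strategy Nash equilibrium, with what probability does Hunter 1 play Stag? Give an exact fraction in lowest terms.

Hunter 1's mix p on Boar must make Hunter 2 indifferent between Boar and Stag.
Hunter 2's payoff from Boar: 12p + 5(1−p). From Stag: 6p + 6(1−p).
Set equal: 6p = 1(1−p) → p = 1/7.
Probability on Stag is 1 − 1/7 = 6/7.

6/7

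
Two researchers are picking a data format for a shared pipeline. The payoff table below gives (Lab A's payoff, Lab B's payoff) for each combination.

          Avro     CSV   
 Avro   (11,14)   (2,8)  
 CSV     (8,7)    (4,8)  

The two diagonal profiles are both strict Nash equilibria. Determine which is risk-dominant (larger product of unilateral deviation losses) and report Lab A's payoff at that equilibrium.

11

At both Avro: Lab A loses 11 − 8 = 3 by deviating; Lab B loses 14 − 8 = 6. Product = 3·6 = 18.
At both CSV: Lab A loses 4 − 2 = 2 by deviating; Lab B loses 8 − 7 = 1. Product = 2·1 = 2.
18 > 2, so both Avro is risk-dominant. Lab A's payoff there is 11.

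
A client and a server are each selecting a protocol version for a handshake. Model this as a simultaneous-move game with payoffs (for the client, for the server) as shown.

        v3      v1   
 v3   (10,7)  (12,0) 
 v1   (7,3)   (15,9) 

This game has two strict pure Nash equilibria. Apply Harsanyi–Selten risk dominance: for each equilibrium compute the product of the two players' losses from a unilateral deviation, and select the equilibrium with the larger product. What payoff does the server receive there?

At both v3: the client loses 10 − 7 = 3 by deviating; the server loses 7 − 0 = 7. Product = 3·7 = 21.
At both v1: the client loses 15 − 12 = 3 by deviating; the server loses 9 − 3 = 6. Product = 3·6 = 18.
21 > 18, so both v3 is risk-dominant. The server's payoff there is 7.

7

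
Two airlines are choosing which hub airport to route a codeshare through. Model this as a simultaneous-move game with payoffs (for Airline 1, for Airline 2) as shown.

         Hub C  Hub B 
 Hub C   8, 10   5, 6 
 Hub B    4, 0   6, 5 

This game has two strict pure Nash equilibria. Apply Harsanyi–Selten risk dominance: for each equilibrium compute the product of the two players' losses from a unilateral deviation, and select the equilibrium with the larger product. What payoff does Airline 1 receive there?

8

At both Hub C: Airline 1 loses 8 − 4 = 4 by deviating; Airline 2 loses 10 − 6 = 4. Product = 4·4 = 16.
At both Hub B: Airline 1 loses 6 − 5 = 1 by deviating; Airline 2 loses 5 − 0 = 5. Product = 1·5 = 5.
16 > 5, so both Hub C is risk-dominant. Airline 1's payoff there is 8.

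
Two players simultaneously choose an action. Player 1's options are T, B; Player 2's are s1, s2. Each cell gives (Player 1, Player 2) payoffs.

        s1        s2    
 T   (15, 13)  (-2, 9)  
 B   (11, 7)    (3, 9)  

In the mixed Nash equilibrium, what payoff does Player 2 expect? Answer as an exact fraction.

9

Player 1 mixes with probability p on T, chosen so Player 2 is indifferent: 13p + 7(1−p) = 9p + 9(1−p) gives p = 1/3.
Player 2's expected payoff is 13·1/3 + 7·2/3 = 9.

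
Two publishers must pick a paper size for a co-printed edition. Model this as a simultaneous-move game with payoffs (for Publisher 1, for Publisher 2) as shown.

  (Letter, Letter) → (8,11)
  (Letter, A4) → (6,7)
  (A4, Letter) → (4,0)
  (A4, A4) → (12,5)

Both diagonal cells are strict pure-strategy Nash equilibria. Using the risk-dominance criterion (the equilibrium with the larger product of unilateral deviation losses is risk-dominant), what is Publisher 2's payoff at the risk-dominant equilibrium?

At both Letter: Publisher 1 loses 8 − 4 = 4 by deviating; Publisher 2 loses 11 − 7 = 4. Product = 4·4 = 16.
At both A4: Publisher 1 loses 12 − 6 = 6 by deviating; Publisher 2 loses 5 − 0 = 5. Product = 6·5 = 30.
30 > 16, so both A4 is risk-dominant. Publisher 2's payoff there is 5.

5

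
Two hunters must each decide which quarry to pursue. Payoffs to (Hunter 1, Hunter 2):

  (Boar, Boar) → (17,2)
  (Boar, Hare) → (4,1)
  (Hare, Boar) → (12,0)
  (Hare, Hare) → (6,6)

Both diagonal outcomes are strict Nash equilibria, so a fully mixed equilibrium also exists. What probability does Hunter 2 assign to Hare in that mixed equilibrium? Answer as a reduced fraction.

Hunter 2's mix q on Boar must make Hunter 1 indifferent between Boar and Hare.
Hunter 1's payoff from Boar: 17q + 4(1−q). From Hare: 12q + 6(1−q).
Set equal: 5q = 2(1−q) → q = 2/7.
Probability on Hare is 1 − 2/7 = 5/7.

5/7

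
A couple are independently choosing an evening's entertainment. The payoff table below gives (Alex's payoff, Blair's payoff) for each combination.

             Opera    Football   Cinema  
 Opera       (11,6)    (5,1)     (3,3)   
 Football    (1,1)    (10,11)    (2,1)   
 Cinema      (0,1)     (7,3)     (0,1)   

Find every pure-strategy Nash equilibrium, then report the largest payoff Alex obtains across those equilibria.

Both Opera is a pure NE (Alex: 11 ≥ 1; Blair: 6 ≥ 3). Alex gets 11.
Both Football is a pure NE (Alex: 10 ≥ 7; Blair: 11 ≥ 1). Alex gets 10.
Every other cell has a profitable deviation for at least one player. Highest of {11, 10} is 11.

11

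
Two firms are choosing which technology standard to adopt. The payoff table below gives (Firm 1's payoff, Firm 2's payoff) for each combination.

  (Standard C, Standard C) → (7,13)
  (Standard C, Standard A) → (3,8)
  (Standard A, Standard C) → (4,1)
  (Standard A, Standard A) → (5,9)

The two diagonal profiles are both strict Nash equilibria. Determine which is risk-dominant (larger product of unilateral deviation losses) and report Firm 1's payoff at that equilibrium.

At both Standard C: Firm 1 loses 7 − 4 = 3 by deviating; Firm 2 loses 13 − 8 = 5. Product = 3·5 = 15.
At both Standard A: Firm 1 loses 5 − 3 = 2 by deviating; Firm 2 loses 9 − 1 = 8. Product = 2·8 = 16.
16 > 15, so both Standard A is risk-dominant. Firm 1's payoff there is 5.

5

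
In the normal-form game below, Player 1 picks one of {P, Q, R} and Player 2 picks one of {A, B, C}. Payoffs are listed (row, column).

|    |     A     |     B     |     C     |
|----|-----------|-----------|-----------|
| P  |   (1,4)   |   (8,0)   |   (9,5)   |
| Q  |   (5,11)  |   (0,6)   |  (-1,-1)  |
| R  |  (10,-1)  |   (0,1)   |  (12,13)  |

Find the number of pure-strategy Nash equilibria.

(R, C): Player 1 gets 12 (best alternative 9); Player 2 gets 13 (best alternative 1). Neither deviates — NE.
(Q, B) is not a NE: Player 1 would switch to P (8 > 0).
No other cell survives both best-response checks, so there is 1 pure NE.

1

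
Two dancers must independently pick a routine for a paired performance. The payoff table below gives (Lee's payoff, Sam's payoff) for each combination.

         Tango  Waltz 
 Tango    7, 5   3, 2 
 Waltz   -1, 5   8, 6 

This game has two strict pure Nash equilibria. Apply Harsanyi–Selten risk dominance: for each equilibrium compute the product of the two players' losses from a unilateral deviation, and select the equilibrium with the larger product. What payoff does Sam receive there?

At both Tango: Lee loses 7 − (-1) = 8 by deviating; Sam loses 5 − 2 = 3. Product = 8·3 = 24.
At both Waltz: Lee loses 8 − 3 = 5 by deviating; Sam loses 6 − 5 = 1. Product = 5·1 = 5.
24 > 5, so both Tango is risk-dominant. Sam's payoff there is 5.

5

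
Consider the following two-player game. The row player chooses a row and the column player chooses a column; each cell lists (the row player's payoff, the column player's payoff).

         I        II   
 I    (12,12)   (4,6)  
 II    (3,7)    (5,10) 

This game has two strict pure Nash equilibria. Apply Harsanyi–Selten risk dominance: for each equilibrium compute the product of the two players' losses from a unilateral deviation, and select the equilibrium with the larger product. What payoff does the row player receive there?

At both I: the row player loses 12 − 3 = 9 by deviating; the column player loses 12 − 6 = 6. Product = 9·6 = 54.
At both II: the row player loses 5 − 4 = 1 by deviating; the column player loses 10 − 7 = 3. Product = 1·3 = 3.
54 > 3, so both I is risk-dominant. The row player's payoff there is 12.

12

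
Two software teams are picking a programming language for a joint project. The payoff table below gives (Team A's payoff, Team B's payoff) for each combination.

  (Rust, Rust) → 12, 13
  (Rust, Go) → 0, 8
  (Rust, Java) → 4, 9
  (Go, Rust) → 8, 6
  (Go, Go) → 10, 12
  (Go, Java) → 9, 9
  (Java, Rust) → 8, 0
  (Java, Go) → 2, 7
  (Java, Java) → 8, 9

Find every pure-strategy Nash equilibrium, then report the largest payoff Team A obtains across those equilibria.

12

Both Rust is a pure NE (Team A: 12 ≥ 8; Team B: 13 ≥ 9). Team A gets 12.
Both Go is a pure NE (Team A: 10 ≥ 2; Team B: 12 ≥ 9). Team A gets 10.
Every other cell has a profitable deviation for at least one player. Highest of {12, 10} is 12.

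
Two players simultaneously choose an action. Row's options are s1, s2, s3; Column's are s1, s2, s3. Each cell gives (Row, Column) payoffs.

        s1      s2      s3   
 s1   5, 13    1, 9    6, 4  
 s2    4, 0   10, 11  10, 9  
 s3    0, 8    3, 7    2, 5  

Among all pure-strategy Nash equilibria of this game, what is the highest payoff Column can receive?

13

Both s1 is a pure NE (Row: 5 ≥ 4; Column: 13 ≥ 9). Column gets 13.
Both s2 is a pure NE (Row: 10 ≥ 3; Column: 11 ≥ 9). Column gets 11.
Every other cell has a profitable deviation for at least one player. Highest of {13, 11} is 13.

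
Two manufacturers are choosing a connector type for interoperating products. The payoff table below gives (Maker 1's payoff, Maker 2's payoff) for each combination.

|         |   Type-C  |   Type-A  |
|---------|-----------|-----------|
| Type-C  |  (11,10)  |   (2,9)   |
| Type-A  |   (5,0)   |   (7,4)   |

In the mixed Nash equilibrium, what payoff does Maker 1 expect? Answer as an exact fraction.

67/11

Maker 2 mixes with probability q on Type-C, chosen so Maker 1 is indifferent: 11q + 2(1−q) = 5q + 7(1−q) gives q = 5/11.
Maker 1's expected payoff (from either row, since indifferent) is 11·5/11 + 2·6/11 = 67/11.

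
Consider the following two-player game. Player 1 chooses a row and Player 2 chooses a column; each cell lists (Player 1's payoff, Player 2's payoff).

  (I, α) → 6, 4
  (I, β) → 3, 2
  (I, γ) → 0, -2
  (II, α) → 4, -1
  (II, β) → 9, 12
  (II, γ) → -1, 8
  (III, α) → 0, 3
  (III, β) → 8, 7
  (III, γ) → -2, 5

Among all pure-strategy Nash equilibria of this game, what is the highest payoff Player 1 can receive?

9

(I, α) is a pure NE (Player 1: 6 ≥ 4; Player 2: 4 ≥ 2). Player 1 gets 6.
(II, β) is a pure NE (Player 1: 9 ≥ 8; Player 2: 12 ≥ 8). Player 1 gets 9.
Every other cell has a profitable deviation for at least one player. Highest of {6, 9} is 9.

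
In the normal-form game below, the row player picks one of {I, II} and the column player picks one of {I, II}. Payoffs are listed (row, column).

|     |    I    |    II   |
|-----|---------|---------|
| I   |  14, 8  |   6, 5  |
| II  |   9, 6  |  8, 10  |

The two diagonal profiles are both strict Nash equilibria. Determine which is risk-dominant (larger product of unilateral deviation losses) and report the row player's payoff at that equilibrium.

At both I: the row player loses 14 − 9 = 5 by deviating; the column player loses 8 − 5 = 3. Product = 5·3 = 15.
At both II: the row player loses 8 − 6 = 2 by deviating; the column player loses 10 − 6 = 4. Product = 2·4 = 8.
15 > 8, so both I is risk-dominant. The row player's payoff there is 14.

14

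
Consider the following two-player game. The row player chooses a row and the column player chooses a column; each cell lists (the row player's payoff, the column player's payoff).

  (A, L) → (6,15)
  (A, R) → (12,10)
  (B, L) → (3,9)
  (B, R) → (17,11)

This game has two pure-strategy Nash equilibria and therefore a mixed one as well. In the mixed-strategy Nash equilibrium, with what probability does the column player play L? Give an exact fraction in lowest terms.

5/8

The column player's mix q on L must make the row player indifferent between A and B.
The row player's payoff from A: 6q + 12(1−q). From B: 3q + 17(1−q).
Set equal: 3q = 5(1−q) → q = 5/8.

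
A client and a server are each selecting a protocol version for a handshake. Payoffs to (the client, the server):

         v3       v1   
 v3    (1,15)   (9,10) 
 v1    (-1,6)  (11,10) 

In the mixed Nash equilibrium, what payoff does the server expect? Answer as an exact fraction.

10

The client mixes with probability p on v3, chosen so the server is indifferent: 15p + 6(1−p) = 10p + 10(1−p) gives p = 4/9.
The server's expected payoff is 15·4/9 + 6·5/9 = 10.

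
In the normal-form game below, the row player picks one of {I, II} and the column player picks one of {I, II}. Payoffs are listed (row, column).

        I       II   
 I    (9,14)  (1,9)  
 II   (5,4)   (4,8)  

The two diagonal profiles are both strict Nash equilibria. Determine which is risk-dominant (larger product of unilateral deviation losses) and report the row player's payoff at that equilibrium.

At both I: the row player loses 9 − 5 = 4 by deviating; the column player loses 14 − 9 = 5. Product = 4·5 = 20.
At both II: the row player loses 4 − 1 = 3 by deviating; the column player loses 8 − 4 = 4. Product = 3·4 = 12.
20 > 12, so both I is risk-dominant. The row player's payoff there is 9.

9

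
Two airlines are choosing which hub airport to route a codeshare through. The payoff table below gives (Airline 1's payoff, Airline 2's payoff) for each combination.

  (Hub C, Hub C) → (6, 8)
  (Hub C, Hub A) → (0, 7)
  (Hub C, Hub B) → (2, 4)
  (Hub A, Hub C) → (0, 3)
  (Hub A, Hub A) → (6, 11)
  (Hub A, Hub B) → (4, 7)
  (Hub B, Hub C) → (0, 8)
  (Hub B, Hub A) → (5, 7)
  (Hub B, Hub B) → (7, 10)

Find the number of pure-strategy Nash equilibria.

3

Both Hub C: Airline 1 gets 6 (best alternative 0); Airline 2 gets 8 (best alternative 7). Neither deviates — NE.
Both Hub A: Airline 1 gets 6 (best alternative 5); Airline 2 gets 11 (best alternative 7). Neither deviates — NE.
Both Hub B: Airline 1 gets 7 (best alternative 4); Airline 2 gets 10 (best alternative 8). Neither deviates — NE.
(Hub C, Hub B) is not a NE: Airline 1 would switch to Hub B (7 > 2).
No other cell survives both best-response checks, so there are 3 pure NE.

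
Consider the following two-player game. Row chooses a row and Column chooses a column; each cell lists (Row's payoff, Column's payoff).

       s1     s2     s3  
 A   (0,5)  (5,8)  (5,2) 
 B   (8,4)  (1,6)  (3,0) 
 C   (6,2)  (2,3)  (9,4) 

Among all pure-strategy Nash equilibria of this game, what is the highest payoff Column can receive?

(A, s2) is a pure NE (Row: 5 ≥ 2; Column: 8 ≥ 5). Column gets 8.
(C, s3) is a pure NE (Row: 9 ≥ 5; Column: 4 ≥ 3). Column gets 4.
Every other cell has a profitable deviation for at least one player. Highest of {8, 4} is 8.

8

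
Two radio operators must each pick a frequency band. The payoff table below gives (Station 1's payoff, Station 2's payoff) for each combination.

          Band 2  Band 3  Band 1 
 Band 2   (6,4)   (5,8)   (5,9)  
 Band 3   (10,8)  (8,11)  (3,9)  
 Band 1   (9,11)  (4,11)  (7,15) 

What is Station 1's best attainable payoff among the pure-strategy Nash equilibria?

8

Both Band 3 is a pure NE (Station 1: 8 ≥ 5; Station 2: 11 ≥ 9). Station 1 gets 8.
Both Band 1 is a pure NE (Station 1: 7 ≥ 5; Station 2: 15 ≥ 11). Station 1 gets 7.
Every other cell has a profitable deviation for at least one player. Highest of {8, 7} is 8.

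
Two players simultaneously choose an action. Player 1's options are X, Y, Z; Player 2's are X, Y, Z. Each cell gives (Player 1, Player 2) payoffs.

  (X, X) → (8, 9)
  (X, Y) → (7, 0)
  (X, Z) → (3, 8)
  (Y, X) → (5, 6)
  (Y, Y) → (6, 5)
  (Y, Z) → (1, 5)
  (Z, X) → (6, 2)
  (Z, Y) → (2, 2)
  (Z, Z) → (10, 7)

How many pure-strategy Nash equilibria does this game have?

2

Both X: Player 1 gets 8 (best alternative 6); Player 2 gets 9 (best alternative 8). Neither deviates — NE.
Both Z: Player 1 gets 10 (best alternative 3); Player 2 gets 7 (best alternative 2). Neither deviates — NE.
Both Y is not a NE: Player 1 would switch to X (7 > 6).
No other cell survives both best-response checks, so there are 2 pure NE.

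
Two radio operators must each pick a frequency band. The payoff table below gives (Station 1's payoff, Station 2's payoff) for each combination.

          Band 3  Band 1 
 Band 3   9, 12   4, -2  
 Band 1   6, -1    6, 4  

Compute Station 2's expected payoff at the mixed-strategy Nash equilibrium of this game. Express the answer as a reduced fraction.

46/19

Station 1 mixes with probability p on Band 3, chosen so Station 2 is indifferent: 12p + (-1)(1−p) = (-2)p + 4(1−p) gives p = 5/19.
Station 2's expected payoff is 12·5/19 + (-1)·14/19 = 46/19.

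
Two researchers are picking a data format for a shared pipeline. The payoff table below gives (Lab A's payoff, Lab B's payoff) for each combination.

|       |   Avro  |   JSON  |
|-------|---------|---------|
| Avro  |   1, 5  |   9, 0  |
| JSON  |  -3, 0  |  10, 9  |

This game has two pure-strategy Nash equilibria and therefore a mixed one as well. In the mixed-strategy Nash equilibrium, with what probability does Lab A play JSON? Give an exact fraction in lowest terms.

5/14

Lab A's mix p on Avro must make Lab B indifferent between Avro and JSON.
Lab B's payoff from Avro: 5p + 0(1−p). From JSON: 0p + 9(1−p).
Set equal: 5p = 9(1−p) → p = 9/14.
Probability on JSON is 1 − 9/14 = 5/14.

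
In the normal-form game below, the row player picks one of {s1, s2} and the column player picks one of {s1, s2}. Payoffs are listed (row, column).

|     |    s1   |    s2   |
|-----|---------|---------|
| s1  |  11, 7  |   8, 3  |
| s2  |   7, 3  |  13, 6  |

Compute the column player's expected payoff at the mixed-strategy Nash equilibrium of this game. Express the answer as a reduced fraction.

33/7

The row player mixes with probability p on s1, chosen so the column player is indifferent: 7p + 3(1−p) = 3p + 6(1−p) gives p = 3/7.
The column player's expected payoff is 7·3/7 + 3·4/7 = 33/7.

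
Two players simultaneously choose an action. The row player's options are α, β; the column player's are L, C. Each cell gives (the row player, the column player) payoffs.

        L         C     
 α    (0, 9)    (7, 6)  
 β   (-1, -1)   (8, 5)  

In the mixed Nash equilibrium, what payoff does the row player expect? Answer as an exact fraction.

7/2

The column player mixes with probability q on L, chosen so the row player is indifferent: 0q + 7(1−q) = (-1)q + 8(1−q) gives q = 1/2.
The row player's expected payoff (from either row, since indifferent) is 0·1/2 + 7·1/2 = 7/2.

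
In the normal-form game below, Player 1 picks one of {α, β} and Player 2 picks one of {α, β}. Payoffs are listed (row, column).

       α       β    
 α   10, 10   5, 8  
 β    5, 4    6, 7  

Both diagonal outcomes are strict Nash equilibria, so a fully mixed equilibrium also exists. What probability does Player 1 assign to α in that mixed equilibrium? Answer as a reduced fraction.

Player 1's mix p on α must make Player 2 indifferent between α and β.
Player 2's payoff from α: 10p + 4(1−p). From β: 8p + 7(1−p).
Set equal: 2p = 3(1−p) → p = 3/5.

3/5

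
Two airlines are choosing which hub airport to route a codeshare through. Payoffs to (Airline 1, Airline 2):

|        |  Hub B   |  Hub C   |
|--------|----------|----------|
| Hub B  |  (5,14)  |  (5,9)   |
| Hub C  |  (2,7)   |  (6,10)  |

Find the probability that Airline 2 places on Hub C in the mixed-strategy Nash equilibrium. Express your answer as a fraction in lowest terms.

Airline 2's mix q on Hub B must make Airline 1 indifferent between Hub B and Hub C.
Airline 1's payoff from Hub B: 5q + 5(1−q). From Hub C: 2q + 6(1−q).
Set equal: 3q = 1(1−q) → q = 1/4.
Probability on Hub C is 1 − 1/4 = 3/4.

3/4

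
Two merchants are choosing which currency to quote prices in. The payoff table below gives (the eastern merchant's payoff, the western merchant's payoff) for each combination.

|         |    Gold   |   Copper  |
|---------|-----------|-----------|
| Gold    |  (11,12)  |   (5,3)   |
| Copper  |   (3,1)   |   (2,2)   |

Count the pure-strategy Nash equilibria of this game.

1

Both Gold: the eastern merchant gets 11 (best alternative 3); the western merchant gets 12 (best alternative 3). Neither deviates — NE.
Both Copper is not a NE: the eastern merchant would switch to Gold (5 > 2).
No other cell survives both best-response checks, so there is 1 pure NE.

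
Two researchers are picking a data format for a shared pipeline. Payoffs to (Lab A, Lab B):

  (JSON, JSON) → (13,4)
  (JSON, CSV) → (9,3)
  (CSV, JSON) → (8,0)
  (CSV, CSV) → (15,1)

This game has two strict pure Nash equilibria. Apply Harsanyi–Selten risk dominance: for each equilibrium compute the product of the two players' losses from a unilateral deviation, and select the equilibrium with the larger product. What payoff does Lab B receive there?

1

At both JSON: Lab A loses 13 − 8 = 5 by deviating; Lab B loses 4 − 3 = 1. Product = 5·1 = 5.
At both CSV: Lab A loses 15 − 9 = 6 by deviating; Lab B loses 1 − 0 = 1. Product = 6·1 = 6.
6 > 5, so both CSV is risk-dominant. Lab B's payoff there is 1.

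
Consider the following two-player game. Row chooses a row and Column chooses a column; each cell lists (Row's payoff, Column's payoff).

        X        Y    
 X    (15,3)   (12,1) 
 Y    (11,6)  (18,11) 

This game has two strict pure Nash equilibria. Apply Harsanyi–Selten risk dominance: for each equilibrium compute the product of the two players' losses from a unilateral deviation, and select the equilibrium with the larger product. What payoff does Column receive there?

At both X: Row loses 15 − 11 = 4 by deviating; Column loses 3 − 1 = 2. Product = 4·2 = 8.
At both Y: Row loses 18 − 12 = 6 by deviating; Column loses 11 − 6 = 5. Product = 6·5 = 30.
30 > 8, so both Y is risk-dominant. Column's payoff there is 11.

11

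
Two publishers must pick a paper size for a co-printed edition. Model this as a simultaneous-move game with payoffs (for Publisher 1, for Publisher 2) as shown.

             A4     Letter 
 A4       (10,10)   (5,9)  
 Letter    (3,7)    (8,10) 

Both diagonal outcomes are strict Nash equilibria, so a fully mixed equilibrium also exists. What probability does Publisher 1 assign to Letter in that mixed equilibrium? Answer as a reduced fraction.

Publisher 1's mix p on A4 must make Publisher 2 indifferent between A4 and Letter.
Publisher 2's payoff from A4: 10p + 7(1−p). From Letter: 9p + 10(1−p).
Set equal: 1p = 3(1−p) → p = 3/4.
Probability on Letter is 1 − 3/4 = 1/4.

1/4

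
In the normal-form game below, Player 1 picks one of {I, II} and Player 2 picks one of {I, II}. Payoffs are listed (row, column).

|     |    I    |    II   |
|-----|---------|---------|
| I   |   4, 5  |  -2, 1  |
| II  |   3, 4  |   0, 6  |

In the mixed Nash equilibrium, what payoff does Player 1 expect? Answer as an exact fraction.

Player 2 mixes with probability q on I, chosen so Player 1 is indifferent: 4q + (-2)(1−q) = 3q + 0(1−q) gives q = 2/3.
Player 1's expected payoff (from either row, since indifferent) is 4·2/3 + (-2)·1/3 = 2.

2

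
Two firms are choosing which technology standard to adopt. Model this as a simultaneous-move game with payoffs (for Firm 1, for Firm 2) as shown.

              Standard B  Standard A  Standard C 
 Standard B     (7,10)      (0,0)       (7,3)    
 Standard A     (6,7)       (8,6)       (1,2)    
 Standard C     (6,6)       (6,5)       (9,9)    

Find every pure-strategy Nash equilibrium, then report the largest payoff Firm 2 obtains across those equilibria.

Both Standard B is a pure NE (Firm 1: 7 ≥ 6; Firm 2: 10 ≥ 3). Firm 2 gets 10.
Both Standard C is a pure NE (Firm 1: 9 ≥ 7; Firm 2: 9 ≥ 6). Firm 2 gets 9.
Every other cell has a profitable deviation for at least one player. Highest of {10, 9} is 10.

10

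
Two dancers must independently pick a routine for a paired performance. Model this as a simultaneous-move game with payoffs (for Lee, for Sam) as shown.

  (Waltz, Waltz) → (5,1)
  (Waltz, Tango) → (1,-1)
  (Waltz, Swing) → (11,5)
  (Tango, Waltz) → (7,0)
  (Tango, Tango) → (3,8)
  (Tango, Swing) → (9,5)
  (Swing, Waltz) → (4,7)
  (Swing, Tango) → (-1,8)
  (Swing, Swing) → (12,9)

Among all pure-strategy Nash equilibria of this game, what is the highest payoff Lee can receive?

Both Tango is a pure NE (Lee: 3 ≥ 1; Sam: 8 ≥ 5). Lee gets 3.
Both Swing is a pure NE (Lee: 12 ≥ 11; Sam: 9 ≥ 8). Lee gets 12.
Every other cell has a profitable deviation for at least one player. Highest of {3, 12} is 12.

12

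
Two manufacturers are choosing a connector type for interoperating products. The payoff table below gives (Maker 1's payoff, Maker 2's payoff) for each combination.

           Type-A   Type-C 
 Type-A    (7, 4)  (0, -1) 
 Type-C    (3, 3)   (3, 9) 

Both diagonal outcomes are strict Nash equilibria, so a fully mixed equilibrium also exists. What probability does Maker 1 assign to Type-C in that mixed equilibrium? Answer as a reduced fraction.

Maker 1's mix p on Type-A must make Maker 2 indifferent between Type-A and Type-C.
Maker 2's payoff from Type-A: 4p + 3(1−p). From Type-C: (-1)p + 9(1−p).
Set equal: 5p = 6(1−p) → p = 6/11.
Probability on Type-C is 1 − 6/11 = 5/11.

5/11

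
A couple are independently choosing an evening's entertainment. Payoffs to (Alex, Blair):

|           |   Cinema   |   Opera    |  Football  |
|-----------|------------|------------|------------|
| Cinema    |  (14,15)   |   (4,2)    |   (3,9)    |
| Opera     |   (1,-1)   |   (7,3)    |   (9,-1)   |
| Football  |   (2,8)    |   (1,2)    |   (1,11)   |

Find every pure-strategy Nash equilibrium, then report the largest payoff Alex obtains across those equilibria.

Both Cinema is a pure NE (Alex: 14 ≥ 2; Blair: 15 ≥ 9). Alex gets 14.
Both Opera is a pure NE (Alex: 7 ≥ 4; Blair: 3 ≥ -1). Alex gets 7.
Every other cell has a profitable deviation for at least one player. Highest of {14, 7} is 14.

14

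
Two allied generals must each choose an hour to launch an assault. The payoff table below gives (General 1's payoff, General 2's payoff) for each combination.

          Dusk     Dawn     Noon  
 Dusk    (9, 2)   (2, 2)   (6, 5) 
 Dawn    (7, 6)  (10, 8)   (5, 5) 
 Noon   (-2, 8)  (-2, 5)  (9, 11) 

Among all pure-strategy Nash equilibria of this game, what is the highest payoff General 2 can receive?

11

Both Dawn is a pure NE (General 1: 10 ≥ 2; General 2: 8 ≥ 6). General 2 gets 8.
Both Noon is a pure NE (General 1: 9 ≥ 6; General 2: 11 ≥ 8). General 2 gets 11.
Every other cell has a profitable deviation for at least one player. Highest of {8, 11} is 11.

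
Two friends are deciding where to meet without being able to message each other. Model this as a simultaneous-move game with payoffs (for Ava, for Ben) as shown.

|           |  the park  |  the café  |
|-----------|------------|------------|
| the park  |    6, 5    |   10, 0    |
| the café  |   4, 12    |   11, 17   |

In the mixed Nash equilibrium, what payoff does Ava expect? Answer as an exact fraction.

Ben mixes with probability q on the park, chosen so Ava is indifferent: 6q + 10(1−q) = 4q + 11(1−q) gives q = 1/3.
Ava's expected payoff (from either row, since indifferent) is 6·1/3 + 10·2/3 = 26/3.

26/3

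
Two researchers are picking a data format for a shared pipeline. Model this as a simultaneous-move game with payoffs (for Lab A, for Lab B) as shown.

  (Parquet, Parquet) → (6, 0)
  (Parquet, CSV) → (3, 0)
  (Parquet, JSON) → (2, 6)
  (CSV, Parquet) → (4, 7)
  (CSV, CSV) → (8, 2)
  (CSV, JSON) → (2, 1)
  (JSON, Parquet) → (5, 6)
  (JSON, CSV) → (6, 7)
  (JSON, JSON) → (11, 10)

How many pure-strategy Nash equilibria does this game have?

1

Both JSON: Lab A gets 11 (best alternative 2); Lab B gets 10 (best alternative 7). Neither deviates — NE.
Both Parquet is not a NE: Lab B would switch to JSON (6 > 0).
No other cell survives both best-response checks, so there is 1 pure NE.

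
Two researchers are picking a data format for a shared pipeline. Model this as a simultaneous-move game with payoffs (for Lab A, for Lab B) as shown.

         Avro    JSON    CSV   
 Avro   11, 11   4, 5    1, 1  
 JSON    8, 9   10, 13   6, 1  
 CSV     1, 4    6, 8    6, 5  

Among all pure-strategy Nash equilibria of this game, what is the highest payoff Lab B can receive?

13

Both Avro is a pure NE (Lab A: 11 ≥ 8; Lab B: 11 ≥ 5). Lab B gets 11.
Both JSON is a pure NE (Lab A: 10 ≥ 6; Lab B: 13 ≥ 9). Lab B gets 13.
Every other cell has a profitable deviation for at least one player. Highest of {11, 13} is 13.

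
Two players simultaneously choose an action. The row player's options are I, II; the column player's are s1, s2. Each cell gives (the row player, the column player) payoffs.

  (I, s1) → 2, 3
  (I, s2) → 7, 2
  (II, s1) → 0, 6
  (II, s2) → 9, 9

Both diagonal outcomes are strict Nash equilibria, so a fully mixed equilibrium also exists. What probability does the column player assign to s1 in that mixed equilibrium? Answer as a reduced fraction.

1/2

The column player's mix q on s1 must make the row player indifferent between I and II.
The row player's payoff from I: 2q + 7(1−q). From II: 0q + 9(1−q).
Set equal: 2q = 2(1−q) → q = 2/4 = 1/2.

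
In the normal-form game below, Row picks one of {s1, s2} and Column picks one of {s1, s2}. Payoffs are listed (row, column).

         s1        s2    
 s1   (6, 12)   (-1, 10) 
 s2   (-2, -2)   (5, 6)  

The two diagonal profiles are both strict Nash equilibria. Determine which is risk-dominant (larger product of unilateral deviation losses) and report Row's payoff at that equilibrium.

At both s1: Row loses 6 − (-2) = 8 by deviating; Column loses 12 − 10 = 2. Product = 8·2 = 16.
At both s2: Row loses 5 − (-1) = 6 by deviating; Column loses 6 − (-2) = 8. Product = 6·8 = 48.
48 > 16, so both s2 is risk-dominant. Row's payoff there is 5.

5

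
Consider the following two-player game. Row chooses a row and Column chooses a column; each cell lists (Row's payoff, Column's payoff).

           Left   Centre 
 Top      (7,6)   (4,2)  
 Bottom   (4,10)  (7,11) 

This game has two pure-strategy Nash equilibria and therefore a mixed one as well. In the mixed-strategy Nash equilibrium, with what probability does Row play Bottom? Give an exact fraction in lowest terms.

4/5

Row's mix p on Top must make Column indifferent between Left and Centre.
Column's payoff from Left: 6p + 10(1−p). From Centre: 2p + 11(1−p).
Set equal: 4p = 1(1−p) → p = 1/5.
Probability on Bottom is 1 − 1/5 = 4/5.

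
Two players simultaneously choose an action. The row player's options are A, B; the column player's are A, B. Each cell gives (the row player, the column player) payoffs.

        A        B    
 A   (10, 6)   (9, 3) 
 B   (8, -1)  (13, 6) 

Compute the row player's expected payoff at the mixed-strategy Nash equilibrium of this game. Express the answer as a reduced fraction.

The column player mixes with probability q on A, chosen so the row player is indifferent: 10q + 9(1−q) = 8q + 13(1−q) gives q = 2/3.
The row player's expected payoff (from either row, since indifferent) is 10·2/3 + 9·1/3 = 29/3.

29/3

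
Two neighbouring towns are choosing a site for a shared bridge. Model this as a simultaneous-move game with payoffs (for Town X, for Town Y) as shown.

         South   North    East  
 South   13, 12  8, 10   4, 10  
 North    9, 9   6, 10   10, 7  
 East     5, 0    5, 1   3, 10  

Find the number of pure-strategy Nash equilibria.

1

Both South: Town X gets 13 (best alternative 9); Town Y gets 12 (best alternative 10). Neither deviates — NE.
Both North is not a NE: Town X would switch to South (8 > 6).
No other cell survives both best-response checks, so there is 1 pure NE.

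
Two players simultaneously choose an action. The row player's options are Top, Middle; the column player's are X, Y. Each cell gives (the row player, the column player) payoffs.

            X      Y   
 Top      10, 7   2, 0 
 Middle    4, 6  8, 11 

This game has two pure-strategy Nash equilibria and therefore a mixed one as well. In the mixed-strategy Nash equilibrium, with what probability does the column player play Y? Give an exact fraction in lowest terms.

The column player's mix q on X must make the row player indifferent between Top and Middle.
The row player's payoff from Top: 10q + 2(1−q). From Middle: 4q + 8(1−q).
Set equal: 6q = 6(1−q) → q = 6/12 = 1/2.
Probability on Y is 1 − 1/2 = 1/2.

1/2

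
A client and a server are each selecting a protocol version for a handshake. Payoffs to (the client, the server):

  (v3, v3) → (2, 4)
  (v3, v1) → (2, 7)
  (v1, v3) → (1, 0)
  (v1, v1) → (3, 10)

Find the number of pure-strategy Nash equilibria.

Both v1: the client gets 3 (best alternative 2); the server gets 10 (best alternative 0). Neither deviates — NE.
Both v3 is not a NE: the server would switch to v1 (7 > 4).
No other cell survives both best-response checks, so there is 1 pure NE.

1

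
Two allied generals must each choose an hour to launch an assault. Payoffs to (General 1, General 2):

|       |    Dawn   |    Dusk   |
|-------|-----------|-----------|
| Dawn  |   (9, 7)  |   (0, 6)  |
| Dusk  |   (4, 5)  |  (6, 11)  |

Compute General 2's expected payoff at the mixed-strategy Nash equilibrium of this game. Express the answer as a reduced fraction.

General 1 mixes with probability p on Dawn, chosen so General 2 is indifferent: 7p + 5(1−p) = 6p + 11(1−p) gives p = 6/7.
General 2's expected payoff is 7·6/7 + 5·1/7 = 47/7.

47/7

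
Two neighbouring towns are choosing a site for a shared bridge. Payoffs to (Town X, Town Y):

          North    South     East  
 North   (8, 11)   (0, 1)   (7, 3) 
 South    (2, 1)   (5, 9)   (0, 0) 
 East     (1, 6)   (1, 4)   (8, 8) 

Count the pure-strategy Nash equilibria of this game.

3

Both North: Town X gets 8 (best alternative 2); Town Y gets 11 (best alternative 3). Neither deviates — NE.
Both South: Town X gets 5 (best alternative 1); Town Y gets 9 (best alternative 1). Neither deviates — NE.
Both East: Town X gets 8 (best alternative 7); Town Y gets 8 (best alternative 6). Neither deviates — NE.
(South, North) is not a NE: Town X would switch to North (8 > 2).
No other cell survives both best-response checks, so there are 3 pure NE.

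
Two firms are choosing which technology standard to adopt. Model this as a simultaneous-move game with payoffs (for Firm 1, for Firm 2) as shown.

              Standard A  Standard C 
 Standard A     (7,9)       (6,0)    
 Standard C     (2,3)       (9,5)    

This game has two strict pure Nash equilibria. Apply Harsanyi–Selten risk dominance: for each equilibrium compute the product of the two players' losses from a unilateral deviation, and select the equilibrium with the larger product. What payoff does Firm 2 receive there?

9

At both Standard A: Firm 1 loses 7 − 2 = 5 by deviating; Firm 2 loses 9 − 0 = 9. Product = 5·9 = 45.
At both Standard C: Firm 1 loses 9 − 6 = 3 by deviating; Firm 2 loses 5 − 3 = 2. Product = 3·2 = 6.
45 > 6, so both Standard A is risk-dominant. Firm 2's payoff there is 9.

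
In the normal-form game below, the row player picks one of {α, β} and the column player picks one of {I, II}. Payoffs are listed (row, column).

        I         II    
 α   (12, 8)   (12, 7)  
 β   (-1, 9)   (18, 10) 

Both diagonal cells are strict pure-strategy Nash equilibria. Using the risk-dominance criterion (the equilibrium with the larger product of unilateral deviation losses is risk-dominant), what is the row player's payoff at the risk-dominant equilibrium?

12

At (α, I): the row player loses 12 − (-1) = 13 by deviating; the column player loses 8 − 7 = 1. Product = 13·1 = 13.
At (β, II): the row player loses 18 − 12 = 6 by deviating; the column player loses 10 − 9 = 1. Product = 6·1 = 6.
13 > 6, so (α, I) is risk-dominant. The row player's payoff there is 12.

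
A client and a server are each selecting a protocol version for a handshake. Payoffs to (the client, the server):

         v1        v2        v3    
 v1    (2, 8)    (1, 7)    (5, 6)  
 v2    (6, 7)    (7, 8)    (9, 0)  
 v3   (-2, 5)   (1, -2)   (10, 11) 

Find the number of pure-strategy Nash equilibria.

2

Both v2: the client gets 7 (best alternative 1); the server gets 8 (best alternative 7). Neither deviates — NE.
Both v3: the client gets 10 (best alternative 9); the server gets 11 (best alternative 5). Neither deviates — NE.
Both v1 is not a NE: the client would switch to v2 (6 > 2).
No other cell survives both best-response checks, so there are 2 pure NE.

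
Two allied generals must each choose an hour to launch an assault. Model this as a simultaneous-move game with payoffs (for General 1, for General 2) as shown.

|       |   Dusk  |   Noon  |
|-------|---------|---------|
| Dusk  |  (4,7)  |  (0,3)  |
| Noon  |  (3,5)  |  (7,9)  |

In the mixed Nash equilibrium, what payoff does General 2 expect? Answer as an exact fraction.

General 1 mixes with probability p on Dusk, chosen so General 2 is indifferent: 7p + 5(1−p) = 3p + 9(1−p) gives p = 1/2.
General 2's expected payoff is 7·1/2 + 5·1/2 = 6.

6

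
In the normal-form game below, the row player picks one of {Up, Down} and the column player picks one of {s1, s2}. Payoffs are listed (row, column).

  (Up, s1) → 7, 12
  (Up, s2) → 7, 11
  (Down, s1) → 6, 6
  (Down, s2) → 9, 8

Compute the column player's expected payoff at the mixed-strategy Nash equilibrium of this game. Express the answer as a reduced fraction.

The row player mixes with probability p on Up, chosen so the column player is indifferent: 12p + 6(1−p) = 11p + 8(1−p) gives p = 2/3.
The column player's expected payoff is 12·2/3 + 6·1/3 = 10.

10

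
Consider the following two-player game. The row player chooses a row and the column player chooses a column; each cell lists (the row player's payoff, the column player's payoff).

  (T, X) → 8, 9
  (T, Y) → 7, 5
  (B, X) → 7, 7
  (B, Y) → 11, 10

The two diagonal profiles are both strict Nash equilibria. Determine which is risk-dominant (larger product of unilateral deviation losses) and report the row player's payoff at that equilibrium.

11

At (T, X): the row player loses 8 − 7 = 1 by deviating; the column player loses 9 − 5 = 4. Product = 1·4 = 4.
At (B, Y): the row player loses 11 − 7 = 4 by deviating; the column player loses 10 − 7 = 3. Product = 4·3 = 12.
12 > 4, so (B, Y) is risk-dominant. The row player's payoff there is 11.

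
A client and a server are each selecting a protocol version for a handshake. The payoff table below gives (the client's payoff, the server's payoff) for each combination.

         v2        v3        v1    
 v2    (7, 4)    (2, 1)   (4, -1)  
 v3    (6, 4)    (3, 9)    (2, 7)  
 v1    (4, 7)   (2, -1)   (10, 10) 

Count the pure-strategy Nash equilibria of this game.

3

Both v2: the client gets 7 (best alternative 6); the server gets 4 (best alternative 1). Neither deviates — NE.
Both v3: the client gets 3 (best alternative 2); the server gets 9 (best alternative 7). Neither deviates — NE.
Both v1: the client gets 10 (best alternative 4); the server gets 10 (best alternative 7). Neither deviates — NE.
(v3, v2) is not a NE: the client would switch to v2 (7 > 6).
No other cell survives both best-response checks, so there are 3 pure NE.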